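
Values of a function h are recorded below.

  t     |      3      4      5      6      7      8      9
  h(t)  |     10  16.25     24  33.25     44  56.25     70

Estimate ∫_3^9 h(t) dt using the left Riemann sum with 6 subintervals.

Δt = 1.
Sum = 1·[10 + 16.25 + 24 + 33.25 + 44 + 56.25] = 183.75.

183.75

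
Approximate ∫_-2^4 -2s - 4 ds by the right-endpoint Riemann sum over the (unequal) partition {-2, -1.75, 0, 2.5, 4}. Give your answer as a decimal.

Subinterval widths: 0.25, 1.75, 2.5, 1.5.
Right endpoints: -1.75, 0, 2.5, 4.
f(-1.75) = -0.5, f(0) = -4, f(2.5) = -9, f(4) = -12.
Sum = Σ Δs_i · f(s_i).
Sum = -47.625.

-47.625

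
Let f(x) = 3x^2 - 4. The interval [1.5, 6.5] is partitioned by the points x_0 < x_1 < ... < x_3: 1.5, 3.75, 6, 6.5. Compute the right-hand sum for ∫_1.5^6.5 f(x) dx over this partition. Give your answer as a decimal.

Subinterval widths: 2.25, 2.25, 0.5.
Right endpoints: 3.75, 6, 6.5.
f(3.75) = 38.1875, f(6) = 104, f(6.5) = 122.75.
Sum = Σ Δx_i · f(x_i).
Sum = 381.296875.

381.296875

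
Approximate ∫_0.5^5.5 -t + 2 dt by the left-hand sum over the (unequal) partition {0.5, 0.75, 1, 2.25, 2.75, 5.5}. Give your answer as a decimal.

Subinterval widths: 0.25, 0.25, 1.25, 0.5, 2.75.
Left endpoints: 0.5, 0.75, 1, 2.25, 2.75.
f(0.5) = 1.5, f(0.75) = 1.25, f(1) = 1, f(2.25) = -0.25, f(2.75) = -0.75.
Sum = Σ Δt_i · f(t_i).
Sum = -0.25.

-0.25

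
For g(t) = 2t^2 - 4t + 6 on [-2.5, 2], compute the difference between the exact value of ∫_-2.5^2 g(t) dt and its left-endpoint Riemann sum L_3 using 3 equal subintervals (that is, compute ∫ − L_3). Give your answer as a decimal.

Exact integral: ∫_-2.5^2 g(t) dt = 47.25.
L_3 = 67.5.
Error = 47.25 − 67.5 = -20.25.

-20.25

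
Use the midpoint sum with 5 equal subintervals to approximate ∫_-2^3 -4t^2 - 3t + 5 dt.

-27.5

Δt = (3 − (-2))/5 = 1.
Midpoints: -1.5, -0.5, 0.5, 1.5, 2.5.
f(-1.5) = 0.5, f(-0.5) = 5.5, f(0.5) = 2.5, f(1.5) = -8.5, f(2.5) = -27.5.
Sum = Δt · [f(-1.5) + f(-0.5) + f(0.5) + f(1.5) + f(2.5)].
Sum = -27.5.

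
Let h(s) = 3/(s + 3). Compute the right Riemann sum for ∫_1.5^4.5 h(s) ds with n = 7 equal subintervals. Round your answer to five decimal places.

1.47678

Δs = (4.5 − 1.5)/7 = 3/7.
Right endpoints: 27/14, 33/14, 39/14, 45/14, 51/14, 57/14, 4.5.
h(27/14) = 14/23, h(33/14) = 0.56, h(39/14) = 14/27, h(45/14) = 14/29, h(51/14) = 14/31, h(57/14) = 14/33, h(4.5) = 0.4.
Sum = Δs · [h(27/14) + h(33/14) + h(39/14) + ...].
Sum ≈ 1.47678.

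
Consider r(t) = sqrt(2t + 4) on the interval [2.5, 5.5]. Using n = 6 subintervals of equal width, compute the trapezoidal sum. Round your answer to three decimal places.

10.363

Δt = (5.5 − 2.5)/6 = 0.5.
r(2.5) ≈ 3.000, r(3) ≈ 3.162, r(3.5) ≈ 3.317, r(4) ≈ 3.464, r(4.5) ≈ 3.606, r(5) ≈ 3.742, r(5.5) ≈ 3.873.
T_6 = (Δt/2)·[r(t_0) + 2r(t_1) + ... + 2r(t_{5}) + r(t_6)].
Sum ≈ 10.363.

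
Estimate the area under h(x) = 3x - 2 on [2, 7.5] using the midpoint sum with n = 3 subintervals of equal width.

Δx = (7.5 − 2)/3 = 11/6.
Midpoints: 35/12, 4.75, 79/12.
h(35/12) = 6.75, h(4.75) = 12.25, h(79/12) = 17.75.
Sum = Δx · [h(35/12) + h(4.75) + h(79/12)].
Sum = 67.375.

67.375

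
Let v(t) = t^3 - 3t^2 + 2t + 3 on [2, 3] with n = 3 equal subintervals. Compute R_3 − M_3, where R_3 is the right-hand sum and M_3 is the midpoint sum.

1.125

R_3 ≈ 6.3333333.
M_3 ≈ 5.2083333.
R_3 − M_3 = 1.125.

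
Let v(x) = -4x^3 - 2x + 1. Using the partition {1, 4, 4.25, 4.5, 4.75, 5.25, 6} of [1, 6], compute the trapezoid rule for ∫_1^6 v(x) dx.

Subinterval widths: 3, 0.25, 0.25, 0.25, 0.5, 0.75.
v(1) = -5, v(4) = -263, v(4.25) = -314.5625, v(4.5) = -372.5, v(4.75) = -437.1875, v(5.25) = -588.3125, v(6) = -875.
On each subinterval the trapezoid contributes (Δx_i/2)·[v(x_{i-1}) + v(x_i)].
Sum = -1466.40625.

-1466.40625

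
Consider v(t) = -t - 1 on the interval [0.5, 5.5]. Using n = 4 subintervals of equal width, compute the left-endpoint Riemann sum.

Δt = (5.5 − 0.5)/4 = 1.25.
Left endpoints: 0.5, 1.75, 3, 4.25.
v(0.5) = -1.5, v(1.75) = -2.75, v(3) = -4, v(4.25) = -5.25.
Sum = Δt · [v(0.5) + v(1.75) + v(3) + v(4.25)].
Sum = -16.875.

-16.875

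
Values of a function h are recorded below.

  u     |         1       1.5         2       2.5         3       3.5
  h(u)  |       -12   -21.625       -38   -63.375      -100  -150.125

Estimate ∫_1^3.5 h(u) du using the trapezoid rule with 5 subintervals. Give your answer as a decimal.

-152.03125

Δu = 0.5.
T_5 = (0.5/2)·[(-12) + 2·(-21.625) + 2·(-38) + 2·(-63.375) + 2·(-100) + (-150.125)] = -152.03125.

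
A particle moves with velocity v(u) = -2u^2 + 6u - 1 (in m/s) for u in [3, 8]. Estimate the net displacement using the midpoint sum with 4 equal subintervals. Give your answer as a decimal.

-162.03125

Δu = (8 − 3)/4 = 1.25.
Midpoints: 3.625, 4.875, 6.125, 7.375.
v(3.625) = -5.53125, v(4.875) = -19.28125, v(6.125) = -39.28125, v(7.375) = -65.53125.
Sum = Δu · [v(3.625) + v(4.875) + v(6.125) + v(7.375)].
Sum = -162.03125.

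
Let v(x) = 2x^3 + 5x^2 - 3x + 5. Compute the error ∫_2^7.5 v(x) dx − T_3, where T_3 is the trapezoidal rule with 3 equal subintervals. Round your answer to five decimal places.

-103.21412

Exact integral: ∫_2^7.5 v(x) dx ≈ 2212.9479167.
T_3 ≈ 2316.1620370.
Error ≈ 2212.9479167 − 2316.1620370 ≈ -103.21412.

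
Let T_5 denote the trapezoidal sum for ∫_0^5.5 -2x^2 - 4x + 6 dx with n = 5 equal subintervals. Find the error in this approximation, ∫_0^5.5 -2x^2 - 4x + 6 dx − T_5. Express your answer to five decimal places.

2.21833

Exact integral: ∫_0^5.5 f(x) dx ≈ -138.4166667.
T_5 = -140.635.
Error ≈ -138.4166667 − (-140.635) ≈ 2.21833.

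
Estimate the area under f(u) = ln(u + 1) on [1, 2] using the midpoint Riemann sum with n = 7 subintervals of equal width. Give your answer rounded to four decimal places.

0.9097

Δu = (2 − 1)/7 = 1/7.
Midpoints: 15/14, 17/14, 19/14, 1.5, 23/14, 25/14, 27/14.
f(15/14) ≈ 0.7282, f(17/14) ≈ 0.7949, f(19/14) ≈ 0.8575, f(1.5) ≈ 0.9163, f(23/14) ≈ 0.9719, f(25/14) ≈ 1.0245, f(27/14) ≈ 1.0745.
Sum = Δu · [f(15/14) + f(17/14) + f(19/14) + ...].
Sum ≈ 0.9097.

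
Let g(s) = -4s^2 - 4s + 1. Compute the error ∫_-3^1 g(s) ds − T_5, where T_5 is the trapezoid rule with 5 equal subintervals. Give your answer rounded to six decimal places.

Exact integral: ∫_-3^1 g(s) ds ≈ -17.33333333.
T_5 = -19.04.
Error ≈ -17.33333333 − (-19.04) ≈ 1.706667.

1.706667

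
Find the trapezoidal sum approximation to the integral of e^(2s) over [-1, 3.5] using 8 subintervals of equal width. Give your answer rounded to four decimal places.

Δs = (3.5 − (-1))/8 = 0.5625.
f(-1) ≈ 0.1353, f(-0.4375) ≈ 0.4169, f(0.125) ≈ 1.2840, f(0.6875) ≈ 3.9551, f(1.25) ≈ 12.1825, f(1.8125) ≈ 37.5247, f(2.375) ≈ 115.5843, f(2.9375) ≈ 356.0247, f(3.5) ≈ 1096.6332.
T_8 = (Δs/2)·[f(s_0) + 2f(s_1) + ... + 2f(s_{7}) + f(s_8)].
Sum ≈ 604.8880.

604.8880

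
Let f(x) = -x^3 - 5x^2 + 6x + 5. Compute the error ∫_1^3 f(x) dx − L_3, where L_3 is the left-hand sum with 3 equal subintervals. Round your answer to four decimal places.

-16.3704

Exact integral: ∫_1^3 f(x) dx ≈ -29.333333.
L_3 ≈ -12.962963.
Error ≈ -29.333333 − (-12.962963) ≈ -16.3704.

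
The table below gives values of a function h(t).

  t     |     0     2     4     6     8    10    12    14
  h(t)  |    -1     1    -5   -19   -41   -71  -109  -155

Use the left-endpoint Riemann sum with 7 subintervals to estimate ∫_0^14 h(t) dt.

Δt = 2.
Sum = 2·[(-1) + 1 + (-5) + (-19) + (-41) + (-71) + (-109)] = -490.

-490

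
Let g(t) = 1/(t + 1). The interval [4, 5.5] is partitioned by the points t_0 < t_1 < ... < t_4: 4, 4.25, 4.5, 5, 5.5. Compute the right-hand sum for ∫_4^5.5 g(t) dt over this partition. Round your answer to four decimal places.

Subinterval widths: 0.25, 0.25, 0.5, 0.5.
Right endpoints: 4.25, 4.5, 5, 5.5.
g(4.25) = 4/21, g(4.5) = 2/11, g(5) = 1/6, g(5.5) = 2/13.
Sum = Σ Δt_i · g(t_i).
Sum ≈ 0.2533.

0.2533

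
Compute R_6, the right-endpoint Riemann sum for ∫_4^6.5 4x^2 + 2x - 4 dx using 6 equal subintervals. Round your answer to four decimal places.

Δx = (6.5 − 4)/6 = 5/12.
Right endpoints: 53/12, 29/6, 5.25, 17/3, 73/12, 6.5.
f(53/12) = 2983/36, f(29/6) = 892/9, f(5.25) = 116.75, f(17/3) = 1222/9, f(73/12) = 5623/36, f(6.5) = 178.
Sum = Δx · [f(53/12) + f(29/6) + f(5.25) + ...].
Sum ≈ 320.2894.

320.2894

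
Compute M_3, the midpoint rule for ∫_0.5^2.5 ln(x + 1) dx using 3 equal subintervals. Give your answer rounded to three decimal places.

1.783

Δx = (2.5 − 0.5)/3 = 2/3.
Midpoints: 5/6, 1.5, 13/6.
f(5/6) ≈ 0.606, f(1.5) ≈ 0.916, f(13/6) ≈ 1.153.
Sum = Δx · [f(5/6) + f(1.5) + f(13/6)].
Sum ≈ 1.783.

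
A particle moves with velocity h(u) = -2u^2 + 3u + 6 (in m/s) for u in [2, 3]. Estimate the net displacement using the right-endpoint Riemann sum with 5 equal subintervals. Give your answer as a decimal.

Δu = (3 − 2)/5 = 0.2.
Right endpoints: 2.2, 2.4, 2.6, 2.8, 3.
h(2.2) = 2.92, h(2.4) = 1.68, h(2.6) = 0.28, h(2.8) = -1.28, h(3) = -3.
Sum = Δu · [h(2.2) + h(2.4) + h(2.6) + h(2.8) + h(3)].
Sum = 0.12.

0.12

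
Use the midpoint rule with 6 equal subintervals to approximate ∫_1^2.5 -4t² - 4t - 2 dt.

-32.96875

Δt = (2.5 − 1)/6 = 0.25.
Midpoints: 1.125, 1.375, 1.625, 1.875, 2.125, 2.375.
f(1.125) = -11.5625, f(1.375) = -15.0625, f(1.625) = -19.0625, f(1.875) = -23.5625, f(2.125) = -28.5625, f(2.375) = -34.0625.
Sum = Δt · [f(1.125) + f(1.375) + f(1.625) + ...].
Sum = -32.96875.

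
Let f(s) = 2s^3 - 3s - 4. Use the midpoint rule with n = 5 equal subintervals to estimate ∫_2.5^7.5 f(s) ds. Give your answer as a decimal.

1455

Δs = (7.5 − 2.5)/5 = 1.
Midpoints: 3, 4, 5, 6, 7.
f(3) = 41, f(4) = 112, f(5) = 231, f(6) = 410, f(7) = 661.
Sum = Δs · [f(3) + f(4) + f(5) + f(6) + f(7)].
Sum = 1455.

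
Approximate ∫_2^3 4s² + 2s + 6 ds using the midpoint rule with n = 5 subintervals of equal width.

36.32

Δs = (3 − 2)/5 = 0.2.
Midpoints: 2.1, 2.3, 2.5, 2.7, 2.9.
f(2.1) = 27.84, f(2.3) = 31.76, f(2.5) = 36, f(2.7) = 40.56, f(2.9) = 45.44.
Sum = Δs · [f(2.1) + f(2.3) + f(2.5) + f(2.7) + f(2.9)].
Sum = 36.32.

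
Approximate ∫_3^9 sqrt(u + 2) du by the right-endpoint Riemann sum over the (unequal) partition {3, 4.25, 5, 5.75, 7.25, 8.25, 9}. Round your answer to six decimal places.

Subinterval widths: 1.25, 0.75, 0.75, 1.5, 1, 0.75.
Right endpoints: 4.25, 5, 5.75, 7.25, 8.25, 9.
f(4.25) ≈ 2.500000, f(5) ≈ 2.645751, f(5.75) ≈ 2.783882, f(7.25) ≈ 3.041381, f(8.25) ≈ 3.201562, f(9) ≈ 3.316625.
Sum = Σ Δu_i · f(u_i).
Sum ≈ 17.448328.

17.448328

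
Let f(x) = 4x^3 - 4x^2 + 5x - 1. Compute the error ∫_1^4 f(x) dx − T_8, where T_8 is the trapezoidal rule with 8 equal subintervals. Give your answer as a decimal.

Exact integral: ∫_1^4 f(x) dx = 205.5.
T_8 = 207.328125.
Error = 205.5 − 207.328125 = -1.828125.

-1.828125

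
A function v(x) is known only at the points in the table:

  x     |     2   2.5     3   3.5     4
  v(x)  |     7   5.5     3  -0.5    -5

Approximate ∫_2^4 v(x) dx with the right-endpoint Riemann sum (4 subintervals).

Δx = 0.5.
Sum = 0.5·[5.5 + 3 + (-0.5) + (-5)] = 1.5.

1.5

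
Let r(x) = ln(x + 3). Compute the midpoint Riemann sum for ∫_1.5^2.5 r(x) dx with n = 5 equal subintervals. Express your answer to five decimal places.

Δx = (2.5 − 1.5)/5 = 0.2.
Midpoints: 1.6, 1.8, 2, 2.2, 2.4.
r(1.6) ≈ 1.52606, r(1.8) ≈ 1.56862, r(2) ≈ 1.60944, r(2.2) ≈ 1.64866, r(2.4) ≈ 1.68640.
Sum = Δx · [r(1.6) + r(1.8) + r(2) + r(2.2) + r(2.4)].
Sum ≈ 1.60783.

1.60783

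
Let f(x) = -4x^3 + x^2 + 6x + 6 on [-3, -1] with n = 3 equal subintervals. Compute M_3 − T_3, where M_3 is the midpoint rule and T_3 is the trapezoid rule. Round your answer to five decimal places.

-5.55556

M_3 ≈ 74.8148148.
T_3 ≈ 80.3703704.
M_3 − T_3 ≈ -5.55556.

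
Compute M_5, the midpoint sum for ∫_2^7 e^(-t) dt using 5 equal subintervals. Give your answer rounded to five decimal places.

0.12898

Δt = (7 − 2)/5 = 1.
Midpoints: 2.5, 3.5, 4.5, 5.5, 6.5.
f(2.5) ≈ 0.08208, f(3.5) ≈ 0.03020, f(4.5) ≈ 0.01111, f(5.5) ≈ 0.00409, f(6.5) ≈ 0.00150.
Sum = Δt · [f(2.5) + f(3.5) + f(4.5) + f(5.5) + f(6.5)].
Sum ≈ 0.12898.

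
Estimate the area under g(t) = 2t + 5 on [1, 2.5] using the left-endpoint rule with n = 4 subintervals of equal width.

12.1875

Δt = (2.5 − 1)/4 = 0.375.
Left endpoints: 1, 1.375, 1.75, 2.125.
g(1) = 7, g(1.375) = 7.75, g(1.75) = 8.5, g(2.125) = 9.25.
Sum = Δt · [g(1) + g(1.375) + g(1.75) + g(2.125)].
Sum = 12.1875.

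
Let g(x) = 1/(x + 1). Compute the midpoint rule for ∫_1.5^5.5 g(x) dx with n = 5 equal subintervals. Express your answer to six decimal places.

Δx = (5.5 − 1.5)/5 = 0.8.
Midpoints: 1.9, 2.7, 3.5, 4.3, 5.1.
g(1.9) = 10/29, g(2.7) = 10/37, g(3.5) = 2/9, g(4.3) = 10/53, g(5.1) = 10/61.
Sum = Δx · [g(1.9) + g(2.7) + g(3.5) + g(4.3) + g(5.1)].
Sum ≈ 0.951947.

0.951947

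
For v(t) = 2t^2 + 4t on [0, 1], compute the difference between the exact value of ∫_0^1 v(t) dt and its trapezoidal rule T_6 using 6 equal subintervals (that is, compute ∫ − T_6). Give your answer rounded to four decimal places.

Exact integral: ∫_0^1 v(t) dt ≈ 2.666667.
T_6 ≈ 2.675926.
Error ≈ 2.666667 − 2.675926 ≈ -0.0093.

-0.0093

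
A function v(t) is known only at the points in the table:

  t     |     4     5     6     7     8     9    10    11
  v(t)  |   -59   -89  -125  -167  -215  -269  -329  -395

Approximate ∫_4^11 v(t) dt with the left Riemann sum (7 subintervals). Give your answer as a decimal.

-1253

Δt = 1.
Sum = 1·[(-59) + (-89) + (-125) + (-167) + (-215) + (-269) + (-329)] = -1253.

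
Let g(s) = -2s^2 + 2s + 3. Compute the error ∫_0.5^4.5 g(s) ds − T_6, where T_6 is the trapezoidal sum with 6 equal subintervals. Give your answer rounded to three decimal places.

0.593

Exact integral: ∫_0.5^4.5 g(s) ds ≈ -28.66667.
T_6 ≈ -29.25926.
Error ≈ -28.66667 − (-29.25926) ≈ 0.593.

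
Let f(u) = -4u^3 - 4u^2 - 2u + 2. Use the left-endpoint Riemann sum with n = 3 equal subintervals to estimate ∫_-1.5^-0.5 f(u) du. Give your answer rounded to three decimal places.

Δu = (-0.5 − (-1.5))/3 = 1/3.
Left endpoints: -1.5, -7/6, -5/6.
f(-1.5) = 9.5, f(-7/6) = 283/54, f(-5/6) = 173/54.
Sum = Δu · [f(-1.5) + f(-7/6) + f(-5/6)].
Sum ≈ 5.981.

5.981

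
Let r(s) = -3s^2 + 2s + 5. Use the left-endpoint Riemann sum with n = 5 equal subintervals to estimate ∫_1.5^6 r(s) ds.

Δs = (6 − 1.5)/5 = 0.9.
Left endpoints: 1.5, 2.4, 3.3, 4.2, 5.1.
r(1.5) = 1.25, r(2.4) = -7.48, r(3.3) = -21.07, r(4.2) = -39.52, r(5.1) = -62.83.
Sum = Δs · [r(1.5) + r(2.4) + r(3.3) + r(4.2) + r(5.1)].
Sum = -116.685.

-116.685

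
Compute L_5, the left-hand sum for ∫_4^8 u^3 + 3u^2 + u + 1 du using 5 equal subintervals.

Δu = (8 − 4)/5 = 0.8.
Left endpoints: 4, 4.8, 5.6, 6.4, 7.2.
f(4) = 117, f(4.8) = 185.512, f(5.6) = 276.296, f(6.4) = 392.424, f(7.2) = 536.968.
Sum = Δu · [f(4) + f(4.8) + f(5.6) + f(6.4) + f(7.2)].
Sum = 1206.56.

1206.56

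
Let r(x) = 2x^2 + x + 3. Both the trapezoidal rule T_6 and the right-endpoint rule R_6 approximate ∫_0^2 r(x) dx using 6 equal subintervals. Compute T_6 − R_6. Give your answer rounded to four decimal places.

T_6 ≈ 13.407407.
R_6 ≈ 15.074074.
T_6 − R_6 ≈ -1.6667.

-1.6667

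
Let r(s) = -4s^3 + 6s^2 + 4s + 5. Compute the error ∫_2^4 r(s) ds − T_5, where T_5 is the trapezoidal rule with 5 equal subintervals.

Exact integral: ∫_2^4 r(s) ds = -94.
T_5 = -95.6.
Error = -94 − (-95.6) = 1.6.

1.6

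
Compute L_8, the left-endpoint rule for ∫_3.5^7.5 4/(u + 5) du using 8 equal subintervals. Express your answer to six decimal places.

Δu = (7.5 − 3.5)/8 = 0.5.
Left endpoints: 3.5, 4, 4.5, 5, 5.5, 6, 6.5, 7.
f(3.5) = 8/17, f(4) = 4/9, f(4.5) = 8/19, f(5) = 0.4, f(5.5) = 8/21, f(6) = 4/11, f(6.5) = 8/23, f(7) = 1/3.
Sum = Δu · [f(3.5) + f(4) + f(4.5) + ...].
Sum ≈ 1.580917.

1.580917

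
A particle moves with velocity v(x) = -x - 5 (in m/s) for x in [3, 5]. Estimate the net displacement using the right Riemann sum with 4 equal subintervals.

Δx = (5 − 3)/4 = 0.5.
Right endpoints: 3.5, 4, 4.5, 5.
v(3.5) = -8.5, v(4) = -9, v(4.5) = -9.5, v(5) = -10.
Sum = Δx · [v(3.5) + v(4) + v(4.5) + v(5)].
Sum = -18.5.

-18.5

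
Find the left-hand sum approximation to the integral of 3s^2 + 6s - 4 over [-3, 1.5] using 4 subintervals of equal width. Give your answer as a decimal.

-8.82421875

Δs = (1.5 − (-3))/4 = 1.125.
Left endpoints: -3, -1.875, -0.75, 0.375.
f(-3) = 5, f(-1.875) = -4.703125, f(-0.75) = -6.8125, f(0.375) = -1.328125.
Sum = Δs · [f(-3) + f(-1.875) + f(-0.75) + f(0.375)].
Sum = -8.82421875.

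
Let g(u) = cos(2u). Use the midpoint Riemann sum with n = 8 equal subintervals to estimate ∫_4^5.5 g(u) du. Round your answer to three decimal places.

-1.001

Δu = (5.5 − 4)/8 = 0.1875.
Midpoints: 4.09375, 4.28125, 4.46875, 4.65625, 4.84375, 5.03125, 5.21875, 5.40625.
g(4.09375) ≈ -0.327, g(4.28125) ≈ -0.651, g(4.46875) ≈ -0.884, g(4.65625) ≈ -0.994, g(4.84375) ≈ -0.966, g(5.03125) ≈ -0.803, g(5.21875) ≈ -0.530, g(5.40625) ≈ -0.182.
Sum = Δu · [g(4.09375) + g(4.28125) + g(4.46875) + ...].
Sum ≈ -1.001.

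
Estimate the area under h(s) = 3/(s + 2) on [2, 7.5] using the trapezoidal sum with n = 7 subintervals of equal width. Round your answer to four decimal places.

Δs = (7.5 − 2)/7 = 11/14.
h(2) = 0.75, h(39/14) = 42/67, h(25/7) = 7/13, h(61/14) = 42/89, h(36/7) = 0.42, h(83/14) = 14/37, h(47/7) = 21/61, h(7.5) = 6/19.
T_7 = (Δs/2)·[h(s_0) + 2h(s_1) + ... + 2h(s_{6}) + h(s_7)].
Sum ≈ 2.6029.

2.6029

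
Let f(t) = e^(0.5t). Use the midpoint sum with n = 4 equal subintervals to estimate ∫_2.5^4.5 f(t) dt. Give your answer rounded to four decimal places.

11.9636

Δt = (4.5 − 2.5)/4 = 0.5.
Midpoints: 2.75, 3.25, 3.75, 4.25.
f(2.75) ≈ 3.9551, f(3.25) ≈ 5.0784, f(3.75) ≈ 6.5208, f(4.25) ≈ 8.3729.
Sum = Δt · [f(2.75) + f(3.25) + f(3.75) + f(4.25)].
Sum ≈ 11.9636.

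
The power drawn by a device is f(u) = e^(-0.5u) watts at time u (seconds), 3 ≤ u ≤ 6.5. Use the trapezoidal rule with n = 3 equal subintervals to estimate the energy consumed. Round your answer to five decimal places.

Δu = (6.5 − 3)/3 = 7/6.
f(3) ≈ 0.22313, f(25/6) ≈ 0.12451, f(16/3) ≈ 0.06948, f(6.5) ≈ 0.03877.
T_3 = (Δu/2)·[f(u_0) + 2f(u_1) + 2f(u_2) + f(u_3)].
Sum ≈ 0.37911.

0.37911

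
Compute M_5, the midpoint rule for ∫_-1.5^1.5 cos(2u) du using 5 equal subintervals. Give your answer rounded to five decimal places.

Δu = (1.5 − (-1.5))/5 = 0.6.
Midpoints: -1.2, -0.6, 0, 0.6, 1.2.
f(-1.2) ≈ -0.73739, f(-0.6) ≈ 0.36236, f(0) ≈ 1.00000, f(0.6) ≈ 0.36236, f(1.2) ≈ -0.73739.
Sum = Δu · [f(-1.2) + f(-0.6) + f(0) + f(0.6) + f(1.2)].
Sum ≈ 0.14996.

0.14996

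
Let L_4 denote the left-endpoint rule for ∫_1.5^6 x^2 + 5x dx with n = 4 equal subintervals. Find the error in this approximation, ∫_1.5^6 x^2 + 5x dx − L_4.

Exact integral: ∫_1.5^6 f(x) dx = 155.25.
L_4 = 124.55859375.
Error = 155.25 − 124.55859375 = 30.69140625.

30.69140625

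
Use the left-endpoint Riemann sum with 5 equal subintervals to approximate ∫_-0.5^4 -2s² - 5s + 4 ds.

-41.04

Δs = (4 − (-0.5))/5 = 0.9.
Left endpoints: -0.5, 0.4, 1.3, 2.2, 3.1.
f(-0.5) = 6, f(0.4) = 1.68, f(1.3) = -5.88, f(2.2) = -16.68, f(3.1) = -30.72.
Sum = Δs · [f(-0.5) + f(0.4) + f(1.3) + f(2.2) + f(3.1)].
Sum = -41.04.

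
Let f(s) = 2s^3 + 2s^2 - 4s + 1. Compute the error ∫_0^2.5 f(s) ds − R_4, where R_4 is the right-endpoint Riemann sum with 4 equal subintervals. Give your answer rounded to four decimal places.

Exact integral: ∫_0^2.5 f(s) ds ≈ 19.947917.
R_4 ≈ 32.041016.
Error ≈ 19.947917 − 32.041016 ≈ -12.0931.

-12.0931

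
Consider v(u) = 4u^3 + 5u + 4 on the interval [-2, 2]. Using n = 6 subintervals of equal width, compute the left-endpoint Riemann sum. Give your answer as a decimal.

-12

Δu = (2 − (-2))/6 = 2/3.
Left endpoints: -2, -4/3, -2/3, 0, 2/3, 4/3.
v(-2) = -38, v(-4/3) = -328/27, v(-2/3) = -14/27, v(0) = 4, v(2/3) = 230/27, v(4/3) = 544/27.
Sum = Δu · [v(-2) + v(-4/3) + v(-2/3) + ...].
Sum = -12.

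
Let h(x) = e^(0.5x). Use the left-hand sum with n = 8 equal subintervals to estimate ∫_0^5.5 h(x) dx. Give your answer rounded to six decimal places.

Δx = (5.5 − 0)/8 = 0.6875.
Left endpoints: 0, 0.6875, 1.375, 2.0625, 2.75, 3.4375, 4.125, 4.8125.
h(0) ≈ 1.000000, h(0.6875) ≈ 1.410226, h(1.375) ≈ 1.988737, h(2.0625) ≈ 2.804569, h(2.75) ≈ 3.955077, h(3.4375) ≈ 5.577552, h(4.125) ≈ 7.865609, h(4.8125) ≈ 11.092287.
Sum = Δx · [h(0) + h(0.6875) + h(1.375) + ...].
Sum ≈ 24.539665.

24.539665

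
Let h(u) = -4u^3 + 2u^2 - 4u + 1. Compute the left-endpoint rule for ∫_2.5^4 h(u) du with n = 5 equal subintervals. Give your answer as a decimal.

-176.52

Δu = (4 − 2.5)/5 = 0.3.
Left endpoints: 2.5, 2.8, 3.1, 3.4, 3.7.
h(2.5) = -59, h(2.8) = -82.328, h(3.1) = -111.344, h(3.4) = -146.696, h(3.7) = -189.032.
Sum = Δu · [h(2.5) + h(2.8) + h(3.1) + h(3.4) + h(3.7)].
Sum = -176.52.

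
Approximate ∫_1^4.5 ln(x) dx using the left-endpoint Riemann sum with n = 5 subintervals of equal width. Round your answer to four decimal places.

Δx = (4.5 − 1)/5 = 0.7.
Left endpoints: 1, 1.7, 2.4, 3.1, 3.8.
f(1) ≈ 0.0000, f(1.7) ≈ 0.5306, f(2.4) ≈ 0.8755, f(3.1) ≈ 1.1314, f(3.8) ≈ 1.3350.
Sum = Δx · [f(1) + f(1.7) + f(2.4) + f(3.1) + f(3.8)].
Sum ≈ 2.7108.

2.7108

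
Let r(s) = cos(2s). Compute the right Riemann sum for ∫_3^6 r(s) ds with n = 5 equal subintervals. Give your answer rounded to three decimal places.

Δs = (6 − 3)/5 = 0.6.
Right endpoints: 3.6, 4.2, 4.8, 5.4, 6.
r(3.6) ≈ 0.608, r(4.2) ≈ -0.519, r(4.8) ≈ -0.985, r(5.4) ≈ -0.194, r(6) ≈ 0.844.
Sum = Δs · [r(3.6) + r(4.2) + r(4.8) + r(5.4) + r(6)].
Sum ≈ -0.148.

-0.148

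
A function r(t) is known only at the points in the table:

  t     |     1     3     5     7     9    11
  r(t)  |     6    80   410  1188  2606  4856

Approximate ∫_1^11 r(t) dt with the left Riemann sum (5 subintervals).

Δt = 2.
Sum = 2·[6 + 80 + 410 + 1188 + 2606] = 8580.

8580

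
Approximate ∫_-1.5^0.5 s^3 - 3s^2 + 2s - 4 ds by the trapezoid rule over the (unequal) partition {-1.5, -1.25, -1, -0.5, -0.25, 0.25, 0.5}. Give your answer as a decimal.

-14.97265625

Subinterval widths: 0.25, 0.25, 0.5, 0.25, 0.5, 0.25.
f(-1.5) = -17.125, f(-1.25) = -13.140625, f(-1) = -10, f(-0.5) = -5.875, f(-0.25) = -4.703125, f(0.25) = -3.671875, f(0.5) = -3.625.
On each subinterval the trapezoid contributes (Δs_i/2)·[f(s_{i-1}) + f(s_i)].
Sum = -14.97265625.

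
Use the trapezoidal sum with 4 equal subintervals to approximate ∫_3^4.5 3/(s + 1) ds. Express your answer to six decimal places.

Δs = (4.5 − 3)/4 = 0.375.
f(3) = 0.75, f(3.375) = 24/35, f(3.75) = 12/19, f(4.125) = 24/41, f(4.5) = 6/11.
T_4 = (Δs/2)·[f(s_0) + 2f(s_1) + 2f(s_2) + 2f(s_3) + f(s_4)].
Sum ≈ 0.956395.

0.956395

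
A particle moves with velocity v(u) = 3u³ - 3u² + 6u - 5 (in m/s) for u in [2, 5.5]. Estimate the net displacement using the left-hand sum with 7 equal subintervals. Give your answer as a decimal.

477.3125

Δu = (5.5 − 2)/7 = 0.5.
Left endpoints: 2, 2.5, 3, 3.5, 4, 4.5, 5.
v(2) = 19, v(2.5) = 38.125, v(3) = 67, v(3.5) = 107.875, v(4) = 163, v(4.5) = 234.625, v(5) = 325.
Sum = Δu · [v(2) + v(2.5) + v(3) + ...].
Sum = 477.3125.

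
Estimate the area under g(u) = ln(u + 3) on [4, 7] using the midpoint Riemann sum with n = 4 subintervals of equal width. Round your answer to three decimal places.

6.405

Δu = (7 − 4)/4 = 0.75.
Midpoints: 4.375, 5.125, 5.875, 6.625.
g(4.375) ≈ 1.998, g(5.125) ≈ 2.095, g(5.875) ≈ 2.183, g(6.625) ≈ 2.264.
Sum = Δu · [g(4.375) + g(5.125) + g(5.875) + g(6.625)].
Sum ≈ 6.405.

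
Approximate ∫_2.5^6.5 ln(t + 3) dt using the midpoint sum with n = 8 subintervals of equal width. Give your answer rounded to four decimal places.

8.0120

Δt = (6.5 − 2.5)/8 = 0.5.
Midpoints: 2.75, 3.25, 3.75, 4.25, 4.75, 5.25, 5.75, 6.25.
f(2.75) ≈ 1.7492, f(3.25) ≈ 1.8326, f(3.75) ≈ 1.9095, f(4.25) ≈ 1.9810, f(4.75) ≈ 2.0477, f(5.25) ≈ 2.1102, f(5.75) ≈ 2.1691, f(6.25) ≈ 2.2246.
Sum = Δt · [f(2.75) + f(3.25) + f(3.75) + ...].
Sum ≈ 8.0120.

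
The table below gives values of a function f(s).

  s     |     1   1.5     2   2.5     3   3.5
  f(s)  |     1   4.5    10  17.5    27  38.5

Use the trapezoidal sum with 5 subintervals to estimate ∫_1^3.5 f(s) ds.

Δs = 0.5.
T_5 = (0.5/2)·[1 + 2·4.5 + 2·10 + 2·17.5 + 2·27 + 38.5] = 39.375.

39.375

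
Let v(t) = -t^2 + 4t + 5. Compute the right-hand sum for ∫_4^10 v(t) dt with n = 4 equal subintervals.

-161.25

Δt = (10 − 4)/4 = 1.5.
Right endpoints: 5.5, 7, 8.5, 10.
v(5.5) = -3.25, v(7) = -16, v(8.5) = -33.25, v(10) = -55.
Sum = Δt · [v(5.5) + v(7) + v(8.5) + v(10)].
Sum = -161.25.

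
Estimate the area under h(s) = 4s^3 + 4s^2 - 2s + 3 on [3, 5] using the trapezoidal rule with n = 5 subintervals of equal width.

Δs = (5 − 3)/5 = 0.4.
h(3) = 141, h(3.4) = 199.656, h(3.8) = 272.648, h(4.2) = 361.512, h(4.6) = 467.784, h(5) = 593.
T_5 = (Δs/2)·[h(s_0) + 2h(s_1) + ... + 2h(s_{4}) + h(s_5)].
Sum = 667.44.

667.44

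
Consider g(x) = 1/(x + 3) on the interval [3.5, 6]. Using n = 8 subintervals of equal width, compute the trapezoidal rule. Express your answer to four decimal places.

0.3255

Δx = (6 − 3.5)/8 = 0.3125.
g(3.5) = 2/13, g(3.8125) = 16/109, g(4.125) = 8/57, g(4.4375) = 16/119, g(4.75) = 4/31, g(5.0625) = 16/129, g(5.375) = 8/67, g(5.6875) = 16/139, g(6) = 1/9.
T_8 = (Δx/2)·[g(x_0) + 2g(x_1) + ... + 2g(x_{7}) + g(x_8)].
Sum ≈ 0.3255.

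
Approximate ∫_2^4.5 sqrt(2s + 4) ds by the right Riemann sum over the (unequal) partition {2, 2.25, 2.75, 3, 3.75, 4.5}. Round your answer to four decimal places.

8.3081

Subinterval widths: 0.25, 0.5, 0.25, 0.75, 0.75.
Right endpoints: 2.25, 2.75, 3, 3.75, 4.5.
f(2.25) ≈ 2.9155, f(2.75) ≈ 3.0822, f(3) ≈ 3.1623, f(3.75) ≈ 3.3912, f(4.5) ≈ 3.6056.
Sum = Σ Δs_i · f(s_i).
Sum ≈ 8.3081.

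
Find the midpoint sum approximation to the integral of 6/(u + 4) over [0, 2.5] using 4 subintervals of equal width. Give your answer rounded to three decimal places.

Δu = (2.5 − 0)/4 = 0.625.
Midpoints: 0.3125, 0.9375, 1.5625, 2.1875.
f(0.3125) = 32/23, f(0.9375) = 96/79, f(1.5625) = 96/89, f(2.1875) = 32/33.
Sum = Δu · [f(0.3125) + f(0.9375) + f(1.5625) + f(2.1875)].
Sum ≈ 2.909.

2.909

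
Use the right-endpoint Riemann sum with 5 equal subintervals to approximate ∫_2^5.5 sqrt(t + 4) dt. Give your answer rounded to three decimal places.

9.942

Δt = (5.5 − 2)/5 = 0.7.
Right endpoints: 2.7, 3.4, 4.1, 4.8, 5.5.
f(2.7) ≈ 2.588, f(3.4) ≈ 2.720, f(4.1) ≈ 2.846, f(4.8) ≈ 2.966, f(5.5) ≈ 3.082.
Sum = Δt · [f(2.7) + f(3.4) + f(4.1) + f(4.8) + f(5.5)].
Sum ≈ 9.942.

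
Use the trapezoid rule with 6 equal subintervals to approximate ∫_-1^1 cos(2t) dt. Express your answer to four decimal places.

0.8754

Δt = (1 − (-1))/6 = 1/3.
f(-1) ≈ -0.4161, f(-2/3) ≈ 0.2352, f(-1/3) ≈ 0.7859, f(0) ≈ 1.0000, f(1/3) ≈ 0.7859, f(2/3) ≈ 0.2352, f(1) ≈ -0.4161.
T_6 = (Δt/2)·[f(t_0) + 2f(t_1) + ... + 2f(t_{5}) + f(t_6)].
Sum ≈ 0.8754.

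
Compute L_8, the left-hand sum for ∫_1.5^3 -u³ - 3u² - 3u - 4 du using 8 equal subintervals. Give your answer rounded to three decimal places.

Δu = (3 − 1.5)/8 = 0.1875.
Left endpoints: 1.5, 1.6875, 1.875, 2.0625, 2.25, 2.4375, 2.625, 2.8125.
f(1.5) = -18.625, f(1.6875) = -91795/4096, f(1.875) = -13703/512, f(2.0625) = -129937/4096, f(2.25) = -37.328125, f(2.4375) = -178663/4096, f(2.625) = -25925/512, f(2.8125) = -239269/4096.
Sum = Δu · [f(1.5) + f(1.6875) + f(1.875) + ...].
Sum ≈ -54.285.

-54.285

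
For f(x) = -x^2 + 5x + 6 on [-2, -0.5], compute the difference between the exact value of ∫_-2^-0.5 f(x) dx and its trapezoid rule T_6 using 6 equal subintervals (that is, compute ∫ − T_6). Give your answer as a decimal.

0.015625

Exact integral: ∫_-2^-0.5 f(x) dx = -3.
T_6 = -3.015625.
Error = -3 − (-3.015625) = 0.015625.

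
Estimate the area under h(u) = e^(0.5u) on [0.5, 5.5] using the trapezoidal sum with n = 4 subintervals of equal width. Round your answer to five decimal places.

29.64599

Δu = (5.5 − 0.5)/4 = 1.25.
h(0.5) ≈ 1.28403, h(1.75) ≈ 2.39888, h(3) ≈ 4.48169, h(4.25) ≈ 8.37290, h(5.5) ≈ 15.64263.
T_4 = (Δu/2)·[h(u_0) + 2h(u_1) + 2h(u_2) + 2h(u_3) + h(u_4)].
Sum ≈ 29.64599.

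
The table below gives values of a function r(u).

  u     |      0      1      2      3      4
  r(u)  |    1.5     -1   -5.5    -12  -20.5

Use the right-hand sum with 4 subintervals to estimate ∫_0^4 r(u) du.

-39

Δu = 1.
Sum = 1·[(-1) + (-5.5) + (-12) + (-20.5)] = -39.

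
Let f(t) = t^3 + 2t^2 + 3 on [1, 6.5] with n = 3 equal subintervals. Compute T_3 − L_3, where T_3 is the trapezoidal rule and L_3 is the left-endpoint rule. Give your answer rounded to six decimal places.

326.447917

T_3 ≈ 685.75578704.
L_3 ≈ 359.30787037.
T_3 − L_3 ≈ 326.447917.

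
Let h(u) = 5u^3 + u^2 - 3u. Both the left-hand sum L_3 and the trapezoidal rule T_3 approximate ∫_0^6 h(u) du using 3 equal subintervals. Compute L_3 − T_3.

L_3 = 724.
T_3 = 1822.
L_3 − T_3 = -1098.

-1098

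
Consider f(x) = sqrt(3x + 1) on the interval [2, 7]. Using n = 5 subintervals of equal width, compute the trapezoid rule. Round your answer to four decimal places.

Δx = (7 − 2)/5 = 1.
f(2) ≈ 2.6458, f(3) ≈ 3.1623, f(4) ≈ 3.6056, f(5) ≈ 4.0000, f(6) ≈ 4.3589, f(7) ≈ 4.6904.
T_5 = (Δx/2)·[f(x_0) + 2f(x_1) + ... + 2f(x_{4}) + f(x_5)].
Sum ≈ 18.7948.

18.7948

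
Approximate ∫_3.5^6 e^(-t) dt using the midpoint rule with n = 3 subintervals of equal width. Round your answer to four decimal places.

Δt = (6 − 3.5)/3 = 5/6.
Midpoints: 47/12, 4.75, 67/12.
f(47/12) ≈ 0.0199, f(4.75) ≈ 0.0087, f(67/12) ≈ 0.0038.
Sum = Δt · [f(47/12) + f(4.75) + f(67/12)].
Sum ≈ 0.0269.

0.0269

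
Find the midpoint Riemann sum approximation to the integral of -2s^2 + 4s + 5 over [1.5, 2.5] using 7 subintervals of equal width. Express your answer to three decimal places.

Δs = (2.5 − 1.5)/7 = 1/7.
Midpoints: 11/7, 12/7, 13/7, 2, 15/7, 16/7, 17/7.
f(11/7) = 311/49, f(12/7) = 293/49, f(13/7) = 271/49, f(2) = 5, f(15/7) = 215/49, f(16/7) = 181/49, f(17/7) = 143/49.
Sum = Δs · [f(11/7) + f(12/7) + f(13/7) + ...].
Sum ≈ 4.837.

4.837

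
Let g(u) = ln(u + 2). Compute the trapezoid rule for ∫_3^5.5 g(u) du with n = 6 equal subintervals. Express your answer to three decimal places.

4.564

Δu = (5.5 − 3)/6 = 5/12.
g(3) ≈ 1.609, g(41/12) ≈ 1.689, g(23/6) ≈ 1.764, g(4.25) ≈ 1.833, g(14/3) ≈ 1.897, g(61/12) ≈ 1.958, g(5.5) ≈ 2.015.
T_6 = (Δu/2)·[g(u_0) + 2g(u_1) + ... + 2g(u_{5}) + g(u_6)].
Sum ≈ 4.564.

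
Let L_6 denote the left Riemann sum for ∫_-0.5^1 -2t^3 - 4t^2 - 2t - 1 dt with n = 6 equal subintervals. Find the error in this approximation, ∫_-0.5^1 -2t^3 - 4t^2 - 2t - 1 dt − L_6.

Exact integral: ∫_-0.5^1 f(t) dt = -4.21875.
L_6 = -3.2734375.
Error = -4.21875 − (-3.2734375) = -0.9453125.

-0.9453125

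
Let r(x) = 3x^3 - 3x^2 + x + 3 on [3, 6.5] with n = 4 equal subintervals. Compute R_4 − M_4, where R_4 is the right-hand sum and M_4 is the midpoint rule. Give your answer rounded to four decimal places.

309.5278

R_4 ≈ 1358.198242.
M_4 ≈ 1048.670410.
R_4 − M_4 ≈ 309.5278.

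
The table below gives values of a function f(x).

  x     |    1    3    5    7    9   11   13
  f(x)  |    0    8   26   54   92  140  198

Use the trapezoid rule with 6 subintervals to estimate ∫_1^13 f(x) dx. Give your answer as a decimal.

838

Δx = 2.
T_6 = (2/2)·[0 + 2·8 + 2·26 + 2·54 + 2·92 + 2·140 + 198] = 838.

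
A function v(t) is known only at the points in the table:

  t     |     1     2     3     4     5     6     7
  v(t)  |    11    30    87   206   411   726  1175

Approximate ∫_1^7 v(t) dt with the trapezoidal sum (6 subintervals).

Δt = 1.
T_6 = (1/2)·[11 + 2·30 + 2·87 + 2·206 + 2·411 + 2·726 + 1175] = 2053.

2053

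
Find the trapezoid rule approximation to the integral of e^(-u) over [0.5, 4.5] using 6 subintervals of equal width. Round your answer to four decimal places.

0.6173

Δu = (4.5 − 0.5)/6 = 2/3.
f(0.5) ≈ 0.6065, f(7/6) ≈ 0.3114, f(11/6) ≈ 0.1599, f(2.5) ≈ 0.0821, f(19/6) ≈ 0.0421, f(23/6) ≈ 0.0216, f(4.5) ≈ 0.0111.
T_6 = (Δu/2)·[f(u_0) + 2f(u_1) + ... + 2f(u_{5}) + f(u_6)].
Sum ≈ 0.6173.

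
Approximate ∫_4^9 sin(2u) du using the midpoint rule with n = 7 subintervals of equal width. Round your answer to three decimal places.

Δu = (9 − 4)/7 = 5/7.
Midpoints: 61/14, 71/14, 81/14, 6.5, 101/14, 111/14, 121/14.
f(61/14) ≈ 0.652, f(71/14) ≈ -0.658, f(81/14) ≈ -0.839, f(6.5) ≈ 0.420, f(101/14) ≈ 0.958, f(111/14) ≈ -0.149, f(121/14) ≈ -1.000.
Sum = Δu · [f(61/14) + f(71/14) + f(81/14) + ...].
Sum ≈ -0.439.

-0.439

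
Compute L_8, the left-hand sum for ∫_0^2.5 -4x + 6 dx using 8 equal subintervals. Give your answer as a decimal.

Δx = (2.5 − 0)/8 = 0.3125.
Left endpoints: 0, 0.3125, 0.625, 0.9375, 1.25, 1.5625, 1.875, 2.1875.
f(0) = 6, f(0.3125) = 4.75, f(0.625) = 3.5, f(0.9375) = 2.25, f(1.25) = 1, f(1.5625) = -0.25, f(1.875) = -1.5, f(2.1875) = -2.75.
Sum = Δx · [f(0) + f(0.3125) + f(0.625) + ...].
Sum = 4.0625.

4.0625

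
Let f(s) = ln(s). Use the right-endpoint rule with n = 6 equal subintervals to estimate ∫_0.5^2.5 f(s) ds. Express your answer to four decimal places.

0.8910

Δs = (2.5 − 0.5)/6 = 1/3.
Right endpoints: 5/6, 7/6, 1.5, 11/6, 13/6, 2.5.
f(5/6) ≈ -0.1823, f(7/6) ≈ 0.1542, f(1.5) ≈ 0.4055, f(11/6) ≈ 0.6061, f(13/6) ≈ 0.7732, f(2.5) ≈ 0.9163.
Sum = Δs · [f(5/6) + f(7/6) + f(1.5) + ...].
Sum ≈ 0.8910.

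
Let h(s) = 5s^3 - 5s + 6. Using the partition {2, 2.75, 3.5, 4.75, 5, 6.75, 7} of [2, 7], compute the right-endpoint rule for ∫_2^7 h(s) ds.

Subinterval widths: 0.75, 0.75, 1.25, 0.25, 1.75, 0.25.
Right endpoints: 2.75, 3.5, 4.75, 5, 6.75, 7.
h(2.75) = 96.234375, h(3.5) = 202.875, h(4.75) = 518.109375, h(5) = 606, h(6.75) = 1509.984375, h(7) = 1686.
Sum = Σ Δs_i · h(s_i).
Sum = 4087.44140625.

4087.44140625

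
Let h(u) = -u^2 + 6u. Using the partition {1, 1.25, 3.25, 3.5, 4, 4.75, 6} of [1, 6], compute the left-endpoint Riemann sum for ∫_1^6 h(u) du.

33.15625

Subinterval widths: 0.25, 2, 0.25, 0.5, 0.75, 1.25.
Left endpoints: 1, 1.25, 3.25, 3.5, 4, 4.75.
h(1) = 5, h(1.25) = 5.9375, h(3.25) = 8.9375, h(3.5) = 8.75, h(4) = 8, h(4.75) = 5.9375.
Sum = Σ Δu_i · h(u_i).
Sum = 33.15625.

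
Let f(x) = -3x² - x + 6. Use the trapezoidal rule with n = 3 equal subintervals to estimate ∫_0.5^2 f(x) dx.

Δx = (2 − 0.5)/3 = 0.5.
f(0.5) = 4.75, f(1) = 2, f(1.5) = -2.25, f(2) = -8.
T_3 = (Δx/2)·[f(x_0) + 2f(x_1) + 2f(x_2) + f(x_3)].
Sum = -0.9375.

-0.9375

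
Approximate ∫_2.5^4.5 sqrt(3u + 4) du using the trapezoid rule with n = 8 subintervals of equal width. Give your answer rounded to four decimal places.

7.6016

Δu = (4.5 − 2.5)/8 = 0.25.
f(2.5) ≈ 3.3912, f(2.75) ≈ 3.5000, f(3) ≈ 3.6056, f(3.25) ≈ 3.7081, f(3.5) ≈ 3.8079, f(3.75) ≈ 3.9051, f(4) ≈ 4.0000, f(4.25) ≈ 4.0927, f(4.5) ≈ 4.1833.
T_8 = (Δu/2)·[f(u_0) + 2f(u_1) + ... + 2f(u_{7}) + f(u_8)].
Sum ≈ 7.6016.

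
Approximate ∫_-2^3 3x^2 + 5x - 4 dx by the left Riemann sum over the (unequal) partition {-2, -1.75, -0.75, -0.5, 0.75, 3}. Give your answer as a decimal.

-9.53125

Subinterval widths: 0.25, 1, 0.25, 1.25, 2.25.
Left endpoints: -2, -1.75, -0.75, -0.5, 0.75.
f(-2) = -2, f(-1.75) = -3.5625, f(-0.75) = -6.0625, f(-0.5) = -5.75, f(0.75) = 1.4375.
Sum = Σ Δx_i · f(x_i).
Sum = -9.53125.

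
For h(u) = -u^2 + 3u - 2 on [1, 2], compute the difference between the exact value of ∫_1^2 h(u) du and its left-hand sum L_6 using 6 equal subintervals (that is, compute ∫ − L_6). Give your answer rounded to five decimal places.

Exact integral: ∫_1^2 h(u) du ≈ 0.1666667.
L_6 ≈ 0.1620370.
Error ≈ 0.1666667 − 0.1620370 ≈ 0.00463.

0.00463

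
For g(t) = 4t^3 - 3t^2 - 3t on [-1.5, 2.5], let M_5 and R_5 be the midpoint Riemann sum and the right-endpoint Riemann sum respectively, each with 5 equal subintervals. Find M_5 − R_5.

-22.72

M_5 = 8.36.
R_5 = 31.08.
M_5 − R_5 = -22.72.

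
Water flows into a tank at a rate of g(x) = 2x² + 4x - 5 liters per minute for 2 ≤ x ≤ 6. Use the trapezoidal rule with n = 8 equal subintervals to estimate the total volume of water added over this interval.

183

Δx = (6 − 2)/8 = 0.5.
g(2) = 11, g(2.5) = 17.5, g(3) = 25, g(3.5) = 33.5, g(4) = 43, g(4.5) = 53.5, g(5) = 65, g(5.5) = 77.5, g(6) = 91.
T_8 = (Δx/2)·[g(x_0) + 2g(x_1) + ... + 2g(x_{7}) + g(x_8)].
Sum = 183.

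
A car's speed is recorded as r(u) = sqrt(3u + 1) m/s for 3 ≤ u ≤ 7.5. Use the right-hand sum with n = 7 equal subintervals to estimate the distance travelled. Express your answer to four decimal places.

18.8244

Δu = (7.5 − 3)/7 = 9/14.
Right endpoints: 51/14, 30/7, 69/14, 39/7, 87/14, 48/7, 7.5.
r(51/14) ≈ 3.4538, r(30/7) ≈ 3.7225, r(69/14) ≈ 3.9731, r(39/7) ≈ 4.2088, r(87/14) ≈ 4.4320, r(48/7) ≈ 4.6445, r(7.5) ≈ 4.8477.
Sum = Δu · [r(51/14) + r(30/7) + r(69/14) + ...].
Sum ≈ 18.8244.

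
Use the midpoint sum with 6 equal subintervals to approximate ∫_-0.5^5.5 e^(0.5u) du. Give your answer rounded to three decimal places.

29.420

Δu = (5.5 − (-0.5))/6 = 1.
Midpoints: 0, 1, 2, 3, 4, 5.
f(0) ≈ 1.000, f(1) ≈ 1.649, f(2) ≈ 2.718, f(3) ≈ 4.482, f(4) ≈ 7.389, f(5) ≈ 12.182.
Sum = Δu · [f(0) + f(1) + f(2) + ...].
Sum ≈ 29.420.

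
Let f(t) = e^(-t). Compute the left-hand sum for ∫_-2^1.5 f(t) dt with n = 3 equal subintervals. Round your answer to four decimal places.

Δt = (1.5 − (-2))/3 = 7/6.
Left endpoints: -2, -5/6, 1/3.
f(-2) ≈ 7.3891, f(-5/6) ≈ 2.3010, f(1/3) ≈ 0.7165.
Sum = Δt · [f(-2) + f(-5/6) + f(1/3)].
Sum ≈ 12.1410.

12.1410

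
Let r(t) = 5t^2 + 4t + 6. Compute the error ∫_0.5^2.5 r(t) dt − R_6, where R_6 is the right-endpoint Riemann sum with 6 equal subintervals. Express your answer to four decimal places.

Exact integral: ∫_0.5^2.5 r(t) dt ≈ 49.833333.
R_6 ≈ 56.351852.
Error ≈ 49.833333 − 56.351852 ≈ -6.5185.

-6.5185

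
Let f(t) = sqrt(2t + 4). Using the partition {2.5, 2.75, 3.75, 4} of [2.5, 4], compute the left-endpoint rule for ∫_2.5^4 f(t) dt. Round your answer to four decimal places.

4.6800

Subinterval widths: 0.25, 1, 0.25.
Left endpoints: 2.5, 2.75, 3.75.
f(2.5) ≈ 3.0000, f(2.75) ≈ 3.0822, f(3.75) ≈ 3.3912.
Sum = Σ Δt_i · f(t_i).
Sum ≈ 4.6800.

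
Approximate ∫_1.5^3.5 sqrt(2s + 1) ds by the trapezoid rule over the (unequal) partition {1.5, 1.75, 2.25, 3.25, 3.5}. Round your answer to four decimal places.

Subinterval widths: 0.25, 0.5, 1, 0.25.
f(1.5) ≈ 2.0000, f(1.75) ≈ 2.1213, f(2.25) ≈ 2.3452, f(3.25) ≈ 2.7386, f(3.5) ≈ 2.8284.
On each subinterval the trapezoid contributes (Δs_i/2)·[f(s_{i-1}) + f(s_i)].
Sum ≈ 4.8696.

4.8696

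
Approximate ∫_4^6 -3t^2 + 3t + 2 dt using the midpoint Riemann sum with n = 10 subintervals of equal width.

-117.98

Δt = (6 − 4)/10 = 0.2.
Midpoints: 4.1, 4.3, 4.5, 4.7, 4.9, 5.1, 5.3, 5.5, 5.7, 5.9.
f(4.1) = -36.13, f(4.3) = -40.57, f(4.5) = -45.25, f(4.7) = -50.17, f(4.9) = -55.33, f(5.1) = -60.73, f(5.3) = -66.37, f(5.5) = -72.25, f(5.7) = -78.37, f(5.9) = -84.73.
Sum = Δt · [f(4.1) + f(4.3) + f(4.5) + ...].
Sum = -117.98.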